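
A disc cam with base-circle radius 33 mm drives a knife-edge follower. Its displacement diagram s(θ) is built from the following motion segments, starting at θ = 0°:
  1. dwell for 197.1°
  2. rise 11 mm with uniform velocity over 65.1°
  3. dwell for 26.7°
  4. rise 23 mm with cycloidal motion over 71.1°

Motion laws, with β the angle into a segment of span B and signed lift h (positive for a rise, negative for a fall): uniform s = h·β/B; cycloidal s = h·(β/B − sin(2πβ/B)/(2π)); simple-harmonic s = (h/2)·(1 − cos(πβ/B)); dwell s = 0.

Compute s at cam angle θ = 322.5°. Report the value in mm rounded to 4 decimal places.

seg 1 [0°–197.1°] dwell: s stays 0.0000
seg 2 [197.1°–262.2°] uniform, h=11: full span → s += 11 → s = 11.0000
seg 3 [262.2°–288.9°] dwell: s stays 11.0000
seg 4 [288.9°–360°] cycloidal, h=23: θ=322.5° here. β=33.6, B=71.1. 23·(0.4726 − sin(2π·0.4726)/(2π)) = 10.2415 → s = 21.2415

21.2415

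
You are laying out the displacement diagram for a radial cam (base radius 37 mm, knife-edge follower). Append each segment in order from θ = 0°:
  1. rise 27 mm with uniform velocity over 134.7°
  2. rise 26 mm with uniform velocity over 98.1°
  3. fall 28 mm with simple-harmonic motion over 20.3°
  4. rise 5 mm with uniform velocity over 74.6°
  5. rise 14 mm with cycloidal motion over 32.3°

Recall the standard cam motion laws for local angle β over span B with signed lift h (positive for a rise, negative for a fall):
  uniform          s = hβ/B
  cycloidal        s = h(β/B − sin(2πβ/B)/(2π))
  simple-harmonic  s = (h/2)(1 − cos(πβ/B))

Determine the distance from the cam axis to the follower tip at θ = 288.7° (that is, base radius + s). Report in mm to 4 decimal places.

seg 1 [0°–134.7°] uniform, h=27: full span → s += 27 → s = 27.0000
seg 2 [134.7°–232.8°] uniform, h=26: full span → s += 26 → s = 53.0000
seg 3 [232.8°–253.1°] simple-harmonic, h=-28: full span → s += -28 → s = 25.0000
seg 4 [253.1°–327.7°] uniform, h=5: θ=288.7° here. β=35.6, B=74.6. 5·35.6/74.6 = 2.3861 → s = 27.3861
radial distance = base radius + s = 37 + 27.3861 = 64.3861

64.3861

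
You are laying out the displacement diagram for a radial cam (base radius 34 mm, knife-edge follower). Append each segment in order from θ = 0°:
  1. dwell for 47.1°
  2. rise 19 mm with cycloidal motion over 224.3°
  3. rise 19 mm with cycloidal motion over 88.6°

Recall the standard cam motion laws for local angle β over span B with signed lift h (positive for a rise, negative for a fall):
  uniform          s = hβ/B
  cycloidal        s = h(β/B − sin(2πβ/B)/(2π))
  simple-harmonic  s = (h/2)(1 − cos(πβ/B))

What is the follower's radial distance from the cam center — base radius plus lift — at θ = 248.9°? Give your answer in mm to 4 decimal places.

seg 1 [0°–47.1°] dwell: s stays 0.0000
seg 2 [47.1°–271.4°] cycloidal, h=19: θ=248.9° here. β=201.8, B=224.3. 19·(0.8997 − sin(2π·0.8997)/(2π)) = 18.8763 → s = 18.8763
radial distance = base radius + s = 34 + 18.8763 = 52.8763

52.8763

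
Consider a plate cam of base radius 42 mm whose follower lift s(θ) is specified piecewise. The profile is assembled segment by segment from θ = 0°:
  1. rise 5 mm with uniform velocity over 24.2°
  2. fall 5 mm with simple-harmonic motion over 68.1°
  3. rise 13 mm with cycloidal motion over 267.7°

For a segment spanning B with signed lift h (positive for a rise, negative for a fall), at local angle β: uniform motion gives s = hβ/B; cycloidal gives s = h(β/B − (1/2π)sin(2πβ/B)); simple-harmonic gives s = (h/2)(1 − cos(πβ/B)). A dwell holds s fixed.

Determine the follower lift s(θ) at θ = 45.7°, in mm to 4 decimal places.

seg 1 [0°–24.2°] uniform, h=5: full span → s += 5 → s = 5.0000
seg 2 [24.2°–92.3°] simple-harmonic, h=-5: θ=45.7° here. β=21.5, B=68.1. -5/2·(1 − cos(π·0.3157)) = -1.1321 → s = 3.8679

3.8679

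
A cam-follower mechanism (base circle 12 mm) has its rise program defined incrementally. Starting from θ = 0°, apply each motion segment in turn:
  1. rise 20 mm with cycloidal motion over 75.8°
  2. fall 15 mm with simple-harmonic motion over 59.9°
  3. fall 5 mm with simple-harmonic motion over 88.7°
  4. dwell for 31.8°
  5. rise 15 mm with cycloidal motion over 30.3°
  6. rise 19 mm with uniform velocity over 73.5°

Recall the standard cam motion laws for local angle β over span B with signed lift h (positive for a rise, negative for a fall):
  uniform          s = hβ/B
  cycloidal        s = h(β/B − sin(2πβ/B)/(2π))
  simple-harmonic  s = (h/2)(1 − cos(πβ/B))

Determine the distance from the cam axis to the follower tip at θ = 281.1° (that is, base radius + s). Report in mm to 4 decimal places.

seg 1 [0°–75.8°] cycloidal, h=20: full span → s += 20 → s = 20.0000
seg 2 [75.8°–135.7°] simple-harmonic, h=-15: full span → s += -15 → s = 5.0000
seg 3 [135.7°–224.4°] simple-harmonic, h=-5: full span → s += -5 → s = 0.0000
seg 4 [224.4°–256.2°] dwell: s stays 0.0000
seg 5 [256.2°–286.5°] cycloidal, h=15: θ=281.1° here. β=24.9, B=30.3. 15·(0.8218 − sin(2π·0.8218)/(2π)) = 14.4753 → s = 14.4753
radial distance = base radius + s = 12 + 14.4753 = 26.4753

26.4753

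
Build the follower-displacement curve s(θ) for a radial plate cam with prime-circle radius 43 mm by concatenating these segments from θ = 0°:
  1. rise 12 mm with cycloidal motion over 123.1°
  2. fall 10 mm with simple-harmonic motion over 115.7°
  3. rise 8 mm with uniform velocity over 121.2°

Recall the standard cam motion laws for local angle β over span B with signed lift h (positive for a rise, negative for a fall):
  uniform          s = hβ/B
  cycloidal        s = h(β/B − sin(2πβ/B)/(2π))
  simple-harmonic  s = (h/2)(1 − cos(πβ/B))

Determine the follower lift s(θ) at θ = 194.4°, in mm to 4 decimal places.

seg 1 [0°–123.1°] cycloidal, h=12: full span → s += 12 → s = 12.0000
seg 2 [123.1°–238.8°] simple-harmonic, h=-10: θ=194.4° here. β=71.3, B=115.7. -10/2·(1 − cos(π·0.6162)) = -6.7857 → s = 5.2143

5.2143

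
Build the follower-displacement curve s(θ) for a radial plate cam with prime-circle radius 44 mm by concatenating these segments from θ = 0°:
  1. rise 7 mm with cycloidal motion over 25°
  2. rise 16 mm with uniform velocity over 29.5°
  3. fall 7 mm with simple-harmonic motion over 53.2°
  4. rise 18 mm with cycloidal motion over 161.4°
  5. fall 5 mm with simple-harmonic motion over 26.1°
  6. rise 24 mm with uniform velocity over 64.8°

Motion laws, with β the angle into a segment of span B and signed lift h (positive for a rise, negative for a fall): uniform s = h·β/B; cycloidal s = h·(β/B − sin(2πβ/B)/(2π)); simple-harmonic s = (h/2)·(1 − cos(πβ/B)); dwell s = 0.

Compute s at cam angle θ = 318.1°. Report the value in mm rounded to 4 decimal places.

seg 1 [0°–25°] cycloidal, h=7: full span → s += 7 → s = 7.0000
seg 2 [25°–54.5°] uniform, h=16: full span → s += 16 → s = 23.0000
seg 3 [54.5°–107.7°] simple-harmonic, h=-7: full span → s += -7 → s = 16.0000
seg 4 [107.7°–269.1°] cycloidal, h=18: full span → s += 18 → s = 34.0000
seg 5 [269.1°–295.2°] simple-harmonic, h=-5: full span → s += -5 → s = 29.0000
seg 6 [295.2°–360°] uniform, h=24: θ=318.1° here. β=22.9, B=64.8. 24·22.9/64.8 = 8.4815 → s = 37.4815

37.4815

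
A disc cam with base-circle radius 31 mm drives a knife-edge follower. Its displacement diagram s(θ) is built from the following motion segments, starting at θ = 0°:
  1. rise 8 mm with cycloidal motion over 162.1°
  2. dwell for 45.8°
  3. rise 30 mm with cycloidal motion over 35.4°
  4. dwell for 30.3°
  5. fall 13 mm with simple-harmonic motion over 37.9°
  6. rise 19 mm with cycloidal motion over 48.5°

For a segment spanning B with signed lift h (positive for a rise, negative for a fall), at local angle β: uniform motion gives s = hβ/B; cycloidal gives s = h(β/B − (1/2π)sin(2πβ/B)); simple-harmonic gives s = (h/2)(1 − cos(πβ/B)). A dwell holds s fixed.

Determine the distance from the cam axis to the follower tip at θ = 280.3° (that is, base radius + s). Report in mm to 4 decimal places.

seg 1 [0°–162.1°] cycloidal, h=8: full span → s += 8 → s = 8.0000
seg 2 [162.1°–207.9°] dwell: s stays 8.0000
seg 3 [207.9°–243.3°] cycloidal, h=30: full span → s += 30 → s = 38.0000
seg 4 [243.3°–273.6°] dwell: s stays 38.0000
seg 5 [273.6°–311.5°] simple-harmonic, h=-13: θ=280.3° here. β=6.7, B=37.9. -13/2·(1 − cos(π·0.1768)) = -0.9769 → s = 37.0231
radial distance = base radius + s = 31 + 37.0231 = 68.0231

68.0231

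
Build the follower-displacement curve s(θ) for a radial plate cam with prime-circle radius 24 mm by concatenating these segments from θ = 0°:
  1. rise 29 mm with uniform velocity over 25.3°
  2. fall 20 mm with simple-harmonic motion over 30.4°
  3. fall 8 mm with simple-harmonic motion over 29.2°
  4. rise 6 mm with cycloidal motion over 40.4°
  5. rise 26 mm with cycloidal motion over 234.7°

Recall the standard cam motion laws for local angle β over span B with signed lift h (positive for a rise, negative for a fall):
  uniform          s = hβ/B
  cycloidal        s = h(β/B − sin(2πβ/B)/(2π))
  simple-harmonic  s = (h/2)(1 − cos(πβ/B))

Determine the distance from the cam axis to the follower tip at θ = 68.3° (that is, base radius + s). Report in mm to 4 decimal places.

seg 1 [0°–25.3°] uniform, h=29: full span → s += 29 → s = 29.0000
seg 2 [25.3°–55.7°] simple-harmonic, h=-20: full span → s += -20 → s = 9.0000
seg 3 [55.7°–84.9°] simple-harmonic, h=-8: θ=68.3° here. β=12.6, B=29.2. -8/2·(1 − cos(π·0.4315)) = -3.1459 → s = 5.8541
radial distance = base radius + s = 24 + 5.8541 = 29.8541

29.8541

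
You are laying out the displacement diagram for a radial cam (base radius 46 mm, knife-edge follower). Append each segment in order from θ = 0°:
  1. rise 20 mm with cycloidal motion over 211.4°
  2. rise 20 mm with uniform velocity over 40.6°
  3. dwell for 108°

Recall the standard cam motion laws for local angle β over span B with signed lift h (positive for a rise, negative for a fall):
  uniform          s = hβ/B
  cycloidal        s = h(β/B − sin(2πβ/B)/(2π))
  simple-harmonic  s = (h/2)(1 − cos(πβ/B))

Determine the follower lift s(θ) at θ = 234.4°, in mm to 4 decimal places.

seg 1 [0°–211.4°] cycloidal, h=20: full span → s += 20 → s = 20.0000
seg 2 [211.4°–252°] uniform, h=20: θ=234.4° here. β=23, B=40.6. 20·23/40.6 = 11.3300 → s = 31.3300

31.3300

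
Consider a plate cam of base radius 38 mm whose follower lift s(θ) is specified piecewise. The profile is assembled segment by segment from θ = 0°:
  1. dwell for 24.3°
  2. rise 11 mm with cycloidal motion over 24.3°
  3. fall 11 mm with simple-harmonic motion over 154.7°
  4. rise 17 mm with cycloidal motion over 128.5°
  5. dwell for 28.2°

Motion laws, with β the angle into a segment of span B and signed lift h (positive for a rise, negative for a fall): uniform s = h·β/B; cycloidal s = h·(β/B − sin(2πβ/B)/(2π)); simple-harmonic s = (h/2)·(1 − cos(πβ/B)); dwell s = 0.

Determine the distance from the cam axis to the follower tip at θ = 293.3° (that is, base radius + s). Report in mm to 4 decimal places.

seg 1 [0°–24.3°] dwell: s stays 0.0000
seg 2 [24.3°–48.6°] cycloidal, h=11: full span → s += 11 → s = 11.0000
seg 3 [48.6°–203.3°] simple-harmonic, h=-11: full span → s += -11 → s = 0.0000
seg 4 [203.3°–331.8°] cycloidal, h=17: θ=293.3° here. β=90, B=128.5. 17·(0.7004 − sin(2π·0.7004)/(2π)) = 14.4819 → s = 14.4819
radial distance = base radius + s = 38 + 14.4819 = 52.4819

52.4819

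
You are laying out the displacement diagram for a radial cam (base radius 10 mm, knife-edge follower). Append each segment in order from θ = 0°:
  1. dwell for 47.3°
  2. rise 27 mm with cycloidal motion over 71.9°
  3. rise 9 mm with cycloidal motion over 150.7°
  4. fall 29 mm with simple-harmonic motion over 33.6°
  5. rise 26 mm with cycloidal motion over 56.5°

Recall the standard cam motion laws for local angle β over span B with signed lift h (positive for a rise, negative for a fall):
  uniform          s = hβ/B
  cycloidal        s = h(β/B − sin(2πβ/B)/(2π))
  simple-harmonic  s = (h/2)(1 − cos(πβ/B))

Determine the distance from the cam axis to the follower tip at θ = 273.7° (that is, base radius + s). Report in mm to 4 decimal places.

seg 1 [0°–47.3°] dwell: s stays 0.0000
seg 2 [47.3°–119.2°] cycloidal, h=27: full span → s += 27 → s = 27.0000
seg 3 [119.2°–269.9°] cycloidal, h=9: full span → s += 9 → s = 36.0000
seg 4 [269.9°–303.5°] simple-harmonic, h=-29: θ=273.7° here. β=3.8, B=33.6. -29/2·(1 − cos(π·0.1131)) = -0.9056 → s = 35.0944
radial distance = base radius + s = 10 + 35.0944 = 45.0944

45.0944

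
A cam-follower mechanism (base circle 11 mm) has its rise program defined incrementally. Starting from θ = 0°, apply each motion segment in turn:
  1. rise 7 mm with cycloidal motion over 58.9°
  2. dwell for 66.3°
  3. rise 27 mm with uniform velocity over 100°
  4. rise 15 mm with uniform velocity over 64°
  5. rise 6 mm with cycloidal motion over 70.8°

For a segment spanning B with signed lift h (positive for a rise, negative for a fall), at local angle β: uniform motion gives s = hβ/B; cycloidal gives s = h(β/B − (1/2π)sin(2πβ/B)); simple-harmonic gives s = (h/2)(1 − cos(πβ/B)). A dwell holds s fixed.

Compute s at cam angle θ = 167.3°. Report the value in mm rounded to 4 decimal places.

seg 1 [0°–58.9°] cycloidal, h=7: full span → s += 7 → s = 7.0000
seg 2 [58.9°–125.2°] dwell: s stays 7.0000
seg 3 [125.2°–225.2°] uniform, h=27: θ=167.3° here. β=42.1, B=100. 27·42.1/100 = 11.3670 → s = 18.3670

18.3670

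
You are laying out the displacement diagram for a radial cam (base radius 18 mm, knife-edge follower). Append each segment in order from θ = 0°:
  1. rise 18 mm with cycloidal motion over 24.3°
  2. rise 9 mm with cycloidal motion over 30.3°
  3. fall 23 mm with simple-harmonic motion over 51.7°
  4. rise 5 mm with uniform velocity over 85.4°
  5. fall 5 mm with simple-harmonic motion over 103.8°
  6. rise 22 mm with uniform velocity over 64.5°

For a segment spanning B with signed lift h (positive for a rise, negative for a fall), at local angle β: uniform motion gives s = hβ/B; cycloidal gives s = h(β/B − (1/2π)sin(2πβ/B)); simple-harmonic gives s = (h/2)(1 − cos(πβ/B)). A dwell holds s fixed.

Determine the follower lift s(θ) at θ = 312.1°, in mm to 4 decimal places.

seg 1 [0°–24.3°] cycloidal, h=18: full span → s += 18 → s = 18.0000
seg 2 [24.3°–54.6°] cycloidal, h=9: full span → s += 9 → s = 27.0000
seg 3 [54.6°–106.3°] simple-harmonic, h=-23: full span → s += -23 → s = 4.0000
seg 4 [106.3°–191.7°] uniform, h=5: full span → s += 5 → s = 9.0000
seg 5 [191.7°–295.5°] simple-harmonic, h=-5: full span → s += -5 → s = 4.0000
seg 6 [295.5°–360°] uniform, h=22: θ=312.1° here. β=16.6, B=64.5. 22·16.6/64.5 = 5.6620 → s = 9.6620

9.6620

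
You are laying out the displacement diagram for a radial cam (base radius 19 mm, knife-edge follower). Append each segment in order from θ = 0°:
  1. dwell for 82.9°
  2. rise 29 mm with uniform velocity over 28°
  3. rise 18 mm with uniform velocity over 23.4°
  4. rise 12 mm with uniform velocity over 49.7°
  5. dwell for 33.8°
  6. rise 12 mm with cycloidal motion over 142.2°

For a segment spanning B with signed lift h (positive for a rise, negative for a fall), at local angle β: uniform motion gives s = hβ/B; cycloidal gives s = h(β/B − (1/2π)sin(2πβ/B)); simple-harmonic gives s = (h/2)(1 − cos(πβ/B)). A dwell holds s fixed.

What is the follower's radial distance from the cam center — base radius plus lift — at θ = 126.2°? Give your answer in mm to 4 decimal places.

seg 1 [0°–82.9°] dwell: s stays 0.0000
seg 2 [82.9°–110.9°] uniform, h=29: full span → s += 29 → s = 29.0000
seg 3 [110.9°–134.3°] uniform, h=18: θ=126.2° here. β=15.3, B=23.4. 18·15.3/23.4 = 11.7692 → s = 40.7692
radial distance = base radius + s = 19 + 40.7692 = 59.7692

59.7692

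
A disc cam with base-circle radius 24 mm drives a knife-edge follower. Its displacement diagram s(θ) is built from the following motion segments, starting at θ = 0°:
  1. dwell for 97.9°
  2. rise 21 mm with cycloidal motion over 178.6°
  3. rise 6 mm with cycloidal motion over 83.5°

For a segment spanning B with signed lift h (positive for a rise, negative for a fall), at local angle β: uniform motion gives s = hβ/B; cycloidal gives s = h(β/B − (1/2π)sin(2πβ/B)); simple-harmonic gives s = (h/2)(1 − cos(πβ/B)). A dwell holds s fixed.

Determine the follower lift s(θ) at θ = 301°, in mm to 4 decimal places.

seg 1 [0°–97.9°] dwell: s stays 0.0000
seg 2 [97.9°–276.5°] cycloidal, h=21: full span → s += 21 → s = 21.0000
seg 3 [276.5°–360°] cycloidal, h=6: θ=301° here. β=24.5, B=83.5. 6·(0.2934 − sin(2π·0.2934)/(2π)) = 0.8409 → s = 21.8409

21.8409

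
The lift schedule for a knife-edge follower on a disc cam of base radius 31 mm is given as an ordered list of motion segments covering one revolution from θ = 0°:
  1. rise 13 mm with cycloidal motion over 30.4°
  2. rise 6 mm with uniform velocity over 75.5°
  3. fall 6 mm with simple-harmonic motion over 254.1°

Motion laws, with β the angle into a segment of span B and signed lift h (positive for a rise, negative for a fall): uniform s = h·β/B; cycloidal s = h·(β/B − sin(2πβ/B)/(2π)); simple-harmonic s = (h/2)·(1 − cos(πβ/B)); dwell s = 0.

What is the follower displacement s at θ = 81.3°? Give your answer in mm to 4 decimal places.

seg 1 [0°–30.4°] cycloidal, h=13: full span → s += 13 → s = 13.0000
seg 2 [30.4°–105.9°] uniform, h=6: θ=81.3° here. β=50.9, B=75.5. 6·50.9/75.5 = 4.0450 → s = 17.0450

17.0450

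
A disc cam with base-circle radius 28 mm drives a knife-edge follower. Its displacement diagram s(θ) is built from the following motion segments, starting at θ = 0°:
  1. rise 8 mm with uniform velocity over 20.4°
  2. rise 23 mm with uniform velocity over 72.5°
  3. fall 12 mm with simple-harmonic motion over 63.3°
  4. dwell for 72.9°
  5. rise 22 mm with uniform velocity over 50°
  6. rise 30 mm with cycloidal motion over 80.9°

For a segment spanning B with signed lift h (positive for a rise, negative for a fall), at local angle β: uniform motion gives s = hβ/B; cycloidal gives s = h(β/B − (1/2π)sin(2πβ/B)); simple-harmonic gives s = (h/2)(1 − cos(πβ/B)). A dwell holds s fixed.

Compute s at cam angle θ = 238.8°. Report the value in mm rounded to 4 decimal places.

seg 1 [0°–20.4°] uniform, h=8: full span → s += 8 → s = 8.0000
seg 2 [20.4°–92.9°] uniform, h=23: full span → s += 23 → s = 31.0000
seg 3 [92.9°–156.2°] simple-harmonic, h=-12: full span → s += -12 → s = 19.0000
seg 4 [156.2°–229.1°] dwell: s stays 19.0000
seg 5 [229.1°–279.1°] uniform, h=22: θ=238.8° here. β=9.7, B=50. 22·9.7/50 = 4.2680 → s = 23.2680

23.2680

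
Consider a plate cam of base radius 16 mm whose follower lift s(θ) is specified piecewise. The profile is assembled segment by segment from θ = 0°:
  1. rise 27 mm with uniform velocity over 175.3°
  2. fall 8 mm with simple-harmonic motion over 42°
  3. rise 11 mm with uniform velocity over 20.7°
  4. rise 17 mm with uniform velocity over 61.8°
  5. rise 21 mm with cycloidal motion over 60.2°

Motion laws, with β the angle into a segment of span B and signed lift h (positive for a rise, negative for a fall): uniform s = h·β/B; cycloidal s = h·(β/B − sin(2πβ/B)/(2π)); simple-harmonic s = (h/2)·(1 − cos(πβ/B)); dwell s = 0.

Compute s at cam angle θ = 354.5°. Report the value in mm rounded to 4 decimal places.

seg 1 [0°–175.3°] uniform, h=27: full span → s += 27 → s = 27.0000
seg 2 [175.3°–217.3°] simple-harmonic, h=-8: full span → s += -8 → s = 19.0000
seg 3 [217.3°–238°] uniform, h=11: full span → s += 11 → s = 30.0000
seg 4 [238°–299.8°] uniform, h=17: full span → s += 17 → s = 47.0000
seg 5 [299.8°–360°] cycloidal, h=21: θ=354.5° here. β=54.7, B=60.2. 21·(0.9086 − sin(2π·0.9086)/(2π)) = 20.8964 → s = 67.8964

67.8964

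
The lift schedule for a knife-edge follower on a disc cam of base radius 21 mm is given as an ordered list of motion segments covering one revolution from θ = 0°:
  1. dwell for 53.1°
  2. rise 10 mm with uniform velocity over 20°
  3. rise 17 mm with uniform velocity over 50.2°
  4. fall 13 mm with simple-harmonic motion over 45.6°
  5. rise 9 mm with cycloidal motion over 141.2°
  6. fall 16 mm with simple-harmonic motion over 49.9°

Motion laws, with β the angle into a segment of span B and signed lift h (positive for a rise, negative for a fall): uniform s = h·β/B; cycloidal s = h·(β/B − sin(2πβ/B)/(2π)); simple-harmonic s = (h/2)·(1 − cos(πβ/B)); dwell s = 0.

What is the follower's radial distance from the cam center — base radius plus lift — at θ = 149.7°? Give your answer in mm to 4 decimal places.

seg 1 [0°–53.1°] dwell: s stays 0.0000
seg 2 [53.1°–73.1°] uniform, h=10: full span → s += 10 → s = 10.0000
seg 3 [73.1°–123.3°] uniform, h=17: full span → s += 17 → s = 27.0000
seg 4 [123.3°–168.9°] simple-harmonic, h=-13: θ=149.7° here. β=26.4, B=45.6. -13/2·(1 − cos(π·0.5789)) = -8.0957 → s = 18.9043
radial distance = base radius + s = 21 + 18.9043 = 39.9043

39.9043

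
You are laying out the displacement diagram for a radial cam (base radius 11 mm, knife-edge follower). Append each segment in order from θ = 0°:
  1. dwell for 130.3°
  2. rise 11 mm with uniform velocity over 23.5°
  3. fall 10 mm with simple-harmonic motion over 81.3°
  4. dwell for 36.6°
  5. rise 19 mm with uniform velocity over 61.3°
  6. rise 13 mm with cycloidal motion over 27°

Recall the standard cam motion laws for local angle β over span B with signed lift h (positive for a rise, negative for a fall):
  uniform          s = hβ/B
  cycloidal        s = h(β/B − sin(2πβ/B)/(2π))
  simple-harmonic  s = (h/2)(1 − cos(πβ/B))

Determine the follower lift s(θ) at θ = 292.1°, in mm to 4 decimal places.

seg 1 [0°–130.3°] dwell: s stays 0.0000
seg 2 [130.3°–153.8°] uniform, h=11: full span → s += 11 → s = 11.0000
seg 3 [153.8°–235.1°] simple-harmonic, h=-10: full span → s += -10 → s = 1.0000
seg 4 [235.1°–271.7°] dwell: s stays 1.0000
seg 5 [271.7°–333°] uniform, h=19: θ=292.1° here. β=20.4, B=61.3. 19·20.4/61.3 = 6.3230 → s = 7.3230

7.3230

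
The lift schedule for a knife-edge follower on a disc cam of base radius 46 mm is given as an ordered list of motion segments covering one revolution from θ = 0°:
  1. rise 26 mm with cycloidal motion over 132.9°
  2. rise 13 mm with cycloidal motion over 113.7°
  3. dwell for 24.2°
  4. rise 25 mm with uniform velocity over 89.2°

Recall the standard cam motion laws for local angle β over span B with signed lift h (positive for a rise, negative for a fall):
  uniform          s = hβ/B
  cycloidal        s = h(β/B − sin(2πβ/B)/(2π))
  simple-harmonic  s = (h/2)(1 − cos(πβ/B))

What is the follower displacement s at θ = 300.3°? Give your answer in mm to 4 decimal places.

seg 1 [0°–132.9°] cycloidal, h=26: full span → s += 26 → s = 26.0000
seg 2 [132.9°–246.6°] cycloidal, h=13: full span → s += 13 → s = 39.0000
seg 3 [246.6°–270.8°] dwell: s stays 39.0000
seg 4 [270.8°–360°] uniform, h=25: θ=300.3° here. β=29.5, B=89.2. 25·29.5/89.2 = 8.2679 → s = 47.2679

47.2679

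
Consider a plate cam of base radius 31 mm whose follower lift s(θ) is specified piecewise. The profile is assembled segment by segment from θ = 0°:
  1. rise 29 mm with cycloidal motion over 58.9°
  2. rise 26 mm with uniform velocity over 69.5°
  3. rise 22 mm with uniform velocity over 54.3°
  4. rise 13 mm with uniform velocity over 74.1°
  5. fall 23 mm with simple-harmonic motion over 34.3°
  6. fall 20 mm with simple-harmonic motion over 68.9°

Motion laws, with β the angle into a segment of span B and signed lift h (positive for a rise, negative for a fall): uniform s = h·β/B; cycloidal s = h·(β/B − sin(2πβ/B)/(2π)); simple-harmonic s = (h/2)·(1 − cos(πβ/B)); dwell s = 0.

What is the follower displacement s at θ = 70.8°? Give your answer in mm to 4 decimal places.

seg 1 [0°–58.9°] cycloidal, h=29: full span → s += 29 → s = 29.0000
seg 2 [58.9°–128.4°] uniform, h=26: θ=70.8° here. β=11.9, B=69.5. 26·11.9/69.5 = 4.4518 → s = 33.4518

33.4518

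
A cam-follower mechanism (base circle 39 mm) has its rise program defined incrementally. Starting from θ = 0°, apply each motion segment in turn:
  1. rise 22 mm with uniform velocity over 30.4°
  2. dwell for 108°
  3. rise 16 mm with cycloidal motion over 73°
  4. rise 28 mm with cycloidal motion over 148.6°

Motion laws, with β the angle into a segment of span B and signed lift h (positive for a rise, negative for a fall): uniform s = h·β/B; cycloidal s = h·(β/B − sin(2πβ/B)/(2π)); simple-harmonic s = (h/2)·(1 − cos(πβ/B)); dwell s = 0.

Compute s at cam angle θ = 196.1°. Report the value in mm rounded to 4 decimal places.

seg 1 [0°–30.4°] uniform, h=22: full span → s += 22 → s = 22.0000
seg 2 [30.4°–138.4°] dwell: s stays 22.0000
seg 3 [138.4°–211.4°] cycloidal, h=16: θ=196.1° here. β=57.7, B=73. 16·(0.7904 − sin(2π·0.7904)/(2π)) = 15.1114 → s = 37.1114

37.1114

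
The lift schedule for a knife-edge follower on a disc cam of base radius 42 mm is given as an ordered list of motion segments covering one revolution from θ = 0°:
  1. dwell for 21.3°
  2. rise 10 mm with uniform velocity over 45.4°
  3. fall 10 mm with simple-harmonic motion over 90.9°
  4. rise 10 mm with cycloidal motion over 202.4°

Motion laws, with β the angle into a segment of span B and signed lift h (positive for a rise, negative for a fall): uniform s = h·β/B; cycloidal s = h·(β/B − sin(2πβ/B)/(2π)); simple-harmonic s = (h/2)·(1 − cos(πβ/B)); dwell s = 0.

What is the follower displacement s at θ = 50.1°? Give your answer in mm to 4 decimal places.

seg 1 [0°–21.3°] dwell: s stays 0.0000
seg 2 [21.3°–66.7°] uniform, h=10: θ=50.1° here. β=28.8, B=45.4. 10·28.8/45.4 = 6.3436 → s = 6.3436

6.3436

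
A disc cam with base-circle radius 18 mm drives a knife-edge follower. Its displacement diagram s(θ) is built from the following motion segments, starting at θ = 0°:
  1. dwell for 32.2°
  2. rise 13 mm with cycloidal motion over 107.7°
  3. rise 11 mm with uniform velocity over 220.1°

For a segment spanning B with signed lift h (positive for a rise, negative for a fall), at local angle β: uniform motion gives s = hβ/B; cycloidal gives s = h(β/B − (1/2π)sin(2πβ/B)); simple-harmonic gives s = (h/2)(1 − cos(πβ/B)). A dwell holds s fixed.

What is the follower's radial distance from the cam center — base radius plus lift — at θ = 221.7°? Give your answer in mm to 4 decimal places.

seg 1 [0°–32.2°] dwell: s stays 0.0000
seg 2 [32.2°–139.9°] cycloidal, h=13: full span → s += 13 → s = 13.0000
seg 3 [139.9°–360°] uniform, h=11: θ=221.7° here. β=81.8, B=220.1. 11·81.8/220.1 = 4.0881 → s = 17.0881
radial distance = base radius + s = 18 + 17.0881 = 35.0881

35.0881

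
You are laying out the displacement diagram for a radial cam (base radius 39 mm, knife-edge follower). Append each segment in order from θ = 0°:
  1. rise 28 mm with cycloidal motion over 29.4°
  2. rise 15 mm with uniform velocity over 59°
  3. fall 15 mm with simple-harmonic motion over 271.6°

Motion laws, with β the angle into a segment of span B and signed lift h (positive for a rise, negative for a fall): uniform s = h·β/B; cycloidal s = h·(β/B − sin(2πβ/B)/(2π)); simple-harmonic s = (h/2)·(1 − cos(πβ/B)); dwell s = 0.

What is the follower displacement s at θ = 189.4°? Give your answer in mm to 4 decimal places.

seg 1 [0°–29.4°] cycloidal, h=28: full span → s += 28 → s = 28.0000
seg 2 [29.4°–88.4°] uniform, h=15: full span → s += 15 → s = 43.0000
seg 3 [88.4°–360°] simple-harmonic, h=-15: θ=189.4° here. β=101, B=271.6. -15/2·(1 − cos(π·0.3719)) = -4.5619 → s = 38.4381

38.4381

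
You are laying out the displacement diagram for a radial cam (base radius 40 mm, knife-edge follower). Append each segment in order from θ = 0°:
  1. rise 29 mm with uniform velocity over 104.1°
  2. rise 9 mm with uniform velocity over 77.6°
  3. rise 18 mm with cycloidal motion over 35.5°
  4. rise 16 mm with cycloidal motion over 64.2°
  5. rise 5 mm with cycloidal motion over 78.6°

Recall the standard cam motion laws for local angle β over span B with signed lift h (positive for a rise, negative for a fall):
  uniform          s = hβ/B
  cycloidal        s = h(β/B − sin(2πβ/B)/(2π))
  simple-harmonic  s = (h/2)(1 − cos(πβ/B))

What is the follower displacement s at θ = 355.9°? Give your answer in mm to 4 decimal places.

seg 1 [0°–104.1°] uniform, h=29: full span → s += 29 → s = 29.0000
seg 2 [104.1°–181.7°] uniform, h=9: full span → s += 9 → s = 38.0000
seg 3 [181.7°–217.2°] cycloidal, h=18: full span → s += 18 → s = 56.0000
seg 4 [217.2°–281.4°] cycloidal, h=16: full span → s += 16 → s = 72.0000
seg 5 [281.4°–360°] cycloidal, h=5: θ=355.9° here. β=74.5, B=78.6. 5·(0.9478 − sin(2π·0.9478)/(2π)) = 4.9954 → s = 76.9954

76.9954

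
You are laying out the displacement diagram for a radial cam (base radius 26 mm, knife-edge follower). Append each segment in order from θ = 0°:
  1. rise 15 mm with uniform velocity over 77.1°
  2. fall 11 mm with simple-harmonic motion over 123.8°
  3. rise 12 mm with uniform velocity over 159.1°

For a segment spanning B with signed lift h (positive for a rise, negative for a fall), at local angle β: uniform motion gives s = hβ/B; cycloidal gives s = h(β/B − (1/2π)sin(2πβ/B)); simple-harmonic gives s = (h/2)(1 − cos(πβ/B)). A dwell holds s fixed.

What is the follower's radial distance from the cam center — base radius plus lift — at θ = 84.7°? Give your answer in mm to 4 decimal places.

seg 1 [0°–77.1°] uniform, h=15: full span → s += 15 → s = 15.0000
seg 2 [77.1°–200.9°] simple-harmonic, h=-11: θ=84.7° here. β=7.6, B=123.8. -11/2·(1 − cos(π·0.0614)) = -0.1020 → s = 14.8980
radial distance = base radius + s = 26 + 14.8980 = 40.8980

40.8980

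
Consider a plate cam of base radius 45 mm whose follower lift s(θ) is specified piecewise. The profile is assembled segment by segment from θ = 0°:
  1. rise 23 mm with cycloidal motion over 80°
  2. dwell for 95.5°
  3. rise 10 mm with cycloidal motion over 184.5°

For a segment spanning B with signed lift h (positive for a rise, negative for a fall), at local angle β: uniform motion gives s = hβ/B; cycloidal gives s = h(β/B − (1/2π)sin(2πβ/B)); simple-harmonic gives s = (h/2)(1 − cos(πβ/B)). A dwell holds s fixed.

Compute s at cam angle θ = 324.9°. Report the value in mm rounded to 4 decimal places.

seg 1 [0°–80°] cycloidal, h=23: full span → s += 23 → s = 23.0000
seg 2 [80°–175.5°] dwell: s stays 23.0000
seg 3 [175.5°–360°] cycloidal, h=10: θ=324.9° here. β=149.4, B=184.5. 10·(0.8098 − sin(2π·0.8098)/(2π)) = 9.5782 → s = 32.5782

32.5782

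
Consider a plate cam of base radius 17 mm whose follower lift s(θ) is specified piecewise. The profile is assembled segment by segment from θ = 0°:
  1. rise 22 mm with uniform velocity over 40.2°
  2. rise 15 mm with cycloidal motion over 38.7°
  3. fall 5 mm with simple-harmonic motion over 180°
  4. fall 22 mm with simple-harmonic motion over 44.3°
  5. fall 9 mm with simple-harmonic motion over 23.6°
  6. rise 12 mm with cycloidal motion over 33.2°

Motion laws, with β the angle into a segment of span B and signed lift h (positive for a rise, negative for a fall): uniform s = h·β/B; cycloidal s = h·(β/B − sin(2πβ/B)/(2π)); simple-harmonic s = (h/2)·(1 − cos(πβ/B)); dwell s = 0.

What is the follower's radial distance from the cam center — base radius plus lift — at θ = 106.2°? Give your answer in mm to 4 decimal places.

seg 1 [0°–40.2°] uniform, h=22: full span → s += 22 → s = 22.0000
seg 2 [40.2°–78.9°] cycloidal, h=15: full span → s += 15 → s = 37.0000
seg 3 [78.9°–258.9°] simple-harmonic, h=-5: θ=106.2° here. β=27.3, B=180. -5/2·(1 − cos(π·0.1517)) = -0.2785 → s = 36.7215
radial distance = base radius + s = 17 + 36.7215 = 53.7215

53.7215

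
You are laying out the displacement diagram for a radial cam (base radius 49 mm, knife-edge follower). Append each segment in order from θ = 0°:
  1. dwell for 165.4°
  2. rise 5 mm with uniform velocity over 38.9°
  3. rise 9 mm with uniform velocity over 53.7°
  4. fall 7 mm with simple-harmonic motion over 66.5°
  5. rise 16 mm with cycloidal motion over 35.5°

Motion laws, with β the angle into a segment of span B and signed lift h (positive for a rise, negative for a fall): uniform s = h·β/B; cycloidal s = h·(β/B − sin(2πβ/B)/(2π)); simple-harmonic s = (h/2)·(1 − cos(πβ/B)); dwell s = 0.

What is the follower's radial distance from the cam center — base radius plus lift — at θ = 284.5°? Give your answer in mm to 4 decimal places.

seg 1 [0°–165.4°] dwell: s stays 0.0000
seg 2 [165.4°–204.3°] uniform, h=5: full span → s += 5 → s = 5.0000
seg 3 [204.3°–258°] uniform, h=9: full span → s += 9 → s = 14.0000
seg 4 [258°–324.5°] simple-harmonic, h=-7: θ=284.5° here. β=26.5, B=66.5. -7/2·(1 − cos(π·0.3985)) = -2.4027 → s = 11.5973
radial distance = base radius + s = 49 + 11.5973 = 60.5973

60.5973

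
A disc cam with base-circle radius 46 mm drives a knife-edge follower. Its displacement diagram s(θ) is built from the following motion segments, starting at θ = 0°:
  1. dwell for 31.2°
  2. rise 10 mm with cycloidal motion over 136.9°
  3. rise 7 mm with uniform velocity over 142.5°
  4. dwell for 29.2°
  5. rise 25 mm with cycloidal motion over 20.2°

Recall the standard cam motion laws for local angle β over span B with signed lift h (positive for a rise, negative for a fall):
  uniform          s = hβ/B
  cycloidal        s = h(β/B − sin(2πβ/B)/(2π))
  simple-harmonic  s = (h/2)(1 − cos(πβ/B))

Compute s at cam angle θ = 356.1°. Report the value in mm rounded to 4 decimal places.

seg 1 [0°–31.2°] dwell: s stays 0.0000
seg 2 [31.2°–168.1°] cycloidal, h=10: full span → s += 10 → s = 10.0000
seg 3 [168.1°–310.6°] uniform, h=7: full span → s += 7 → s = 17.0000
seg 4 [310.6°–339.8°] dwell: s stays 17.0000
seg 5 [339.8°–360°] cycloidal, h=25: θ=356.1° here. β=16.3, B=20.2. 25·(0.8069 − sin(2π·0.8069)/(2π)) = 23.9003 → s = 40.9003

40.9003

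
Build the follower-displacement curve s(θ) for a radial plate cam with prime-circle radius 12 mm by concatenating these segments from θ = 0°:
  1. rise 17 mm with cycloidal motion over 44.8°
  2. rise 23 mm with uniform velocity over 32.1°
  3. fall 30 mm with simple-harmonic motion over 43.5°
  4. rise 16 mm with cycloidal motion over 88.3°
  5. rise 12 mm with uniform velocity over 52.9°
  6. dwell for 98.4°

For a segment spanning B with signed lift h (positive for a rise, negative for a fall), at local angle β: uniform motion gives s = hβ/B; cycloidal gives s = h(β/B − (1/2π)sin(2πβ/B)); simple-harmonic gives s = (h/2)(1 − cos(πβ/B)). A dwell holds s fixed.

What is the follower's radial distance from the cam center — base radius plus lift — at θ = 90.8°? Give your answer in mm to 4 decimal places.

seg 1 [0°–44.8°] cycloidal, h=17: full span → s += 17 → s = 17.0000
seg 2 [44.8°–76.9°] uniform, h=23: full span → s += 23 → s = 40.0000
seg 3 [76.9°–120.4°] simple-harmonic, h=-30: θ=90.8° here. β=13.9, B=43.5. -30/2·(1 − cos(π·0.3195)) = -6.9443 → s = 33.0557
radial distance = base radius + s = 12 + 33.0557 = 45.0557

45.0557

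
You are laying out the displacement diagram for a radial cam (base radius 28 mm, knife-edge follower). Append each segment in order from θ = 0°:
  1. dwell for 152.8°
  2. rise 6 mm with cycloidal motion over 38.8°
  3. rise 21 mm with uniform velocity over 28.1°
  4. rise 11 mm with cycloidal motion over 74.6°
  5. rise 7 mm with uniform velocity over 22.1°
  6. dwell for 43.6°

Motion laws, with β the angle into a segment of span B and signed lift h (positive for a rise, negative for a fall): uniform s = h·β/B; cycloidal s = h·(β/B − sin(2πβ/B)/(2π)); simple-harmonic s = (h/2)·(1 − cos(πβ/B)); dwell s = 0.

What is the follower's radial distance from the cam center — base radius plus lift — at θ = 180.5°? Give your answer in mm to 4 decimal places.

seg 1 [0°–152.8°] dwell: s stays 0.0000
seg 2 [152.8°–191.6°] cycloidal, h=6: θ=180.5° here. β=27.7, B=38.8. 6·(0.7139 − sin(2π·0.7139)/(2π)) = 5.2140 → s = 5.2140
radial distance = base radius + s = 28 + 5.2140 = 33.2140

33.2140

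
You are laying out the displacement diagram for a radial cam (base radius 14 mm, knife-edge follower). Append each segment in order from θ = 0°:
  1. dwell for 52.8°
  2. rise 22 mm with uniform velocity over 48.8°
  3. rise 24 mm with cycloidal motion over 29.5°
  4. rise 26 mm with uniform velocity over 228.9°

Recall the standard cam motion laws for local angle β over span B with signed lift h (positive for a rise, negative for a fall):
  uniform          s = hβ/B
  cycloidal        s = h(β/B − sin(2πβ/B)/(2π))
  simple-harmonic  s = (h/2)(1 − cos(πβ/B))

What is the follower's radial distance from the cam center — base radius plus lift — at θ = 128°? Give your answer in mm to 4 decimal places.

seg 1 [0°–52.8°] dwell: s stays 0.0000
seg 2 [52.8°–101.6°] uniform, h=22: full span → s += 22 → s = 22.0000
seg 3 [101.6°–131.1°] cycloidal, h=24: θ=128° here. β=26.4, B=29.5. 24·(0.8949 − sin(2π·0.8949)/(2π)) = 23.8207 → s = 45.8207
radial distance = base radius + s = 14 + 45.8207 = 59.8207

59.8207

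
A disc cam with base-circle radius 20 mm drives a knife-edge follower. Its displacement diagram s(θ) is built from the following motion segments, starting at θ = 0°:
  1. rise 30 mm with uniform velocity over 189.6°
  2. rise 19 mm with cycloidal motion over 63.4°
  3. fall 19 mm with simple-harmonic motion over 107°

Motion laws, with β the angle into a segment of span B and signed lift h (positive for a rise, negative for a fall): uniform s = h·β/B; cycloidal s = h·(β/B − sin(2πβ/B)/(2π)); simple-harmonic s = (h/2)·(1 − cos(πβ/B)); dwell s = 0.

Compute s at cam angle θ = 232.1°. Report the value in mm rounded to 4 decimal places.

seg 1 [0°–189.6°] uniform, h=30: full span → s += 30 → s = 30.0000
seg 2 [189.6°–253°] cycloidal, h=19: θ=232.1° here. β=42.5, B=63.4. 19·(0.6703 − sin(2π·0.6703)/(2π)) = 15.3897 → s = 45.3897

45.3897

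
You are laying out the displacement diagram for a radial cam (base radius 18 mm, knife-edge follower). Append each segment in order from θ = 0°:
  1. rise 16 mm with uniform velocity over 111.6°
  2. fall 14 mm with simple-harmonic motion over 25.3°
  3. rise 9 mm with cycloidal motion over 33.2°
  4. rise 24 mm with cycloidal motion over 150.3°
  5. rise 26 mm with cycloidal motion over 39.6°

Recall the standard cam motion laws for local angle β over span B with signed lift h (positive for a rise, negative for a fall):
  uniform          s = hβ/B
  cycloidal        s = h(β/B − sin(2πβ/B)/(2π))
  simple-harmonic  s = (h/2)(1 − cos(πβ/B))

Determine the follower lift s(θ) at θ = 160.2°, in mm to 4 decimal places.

seg 1 [0°–111.6°] uniform, h=16: full span → s += 16 → s = 16.0000
seg 2 [111.6°–136.9°] simple-harmonic, h=-14: full span → s += -14 → s = 2.0000
seg 3 [136.9°–170.1°] cycloidal, h=9: θ=160.2° here. β=23.3, B=33.2. 9·(0.7018 − sin(2π·0.7018)/(2π)) = 7.6835 → s = 9.6835

9.6835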